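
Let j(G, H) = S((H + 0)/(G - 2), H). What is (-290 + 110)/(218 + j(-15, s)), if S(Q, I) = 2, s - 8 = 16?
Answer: -9/11 ≈ -0.81818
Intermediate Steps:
s = 24 (s = 8 + 16 = 24)
j(G, H) = 2
(-290 + 110)/(218 + j(-15, s)) = (-290 + 110)/(218 + 2) = -180/220 = -180*1/220 = -9/11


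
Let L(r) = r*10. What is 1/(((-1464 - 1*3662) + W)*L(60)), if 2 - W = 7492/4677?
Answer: -1559/4794488000 ≈ -3.2517e-7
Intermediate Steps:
W = 1862/4677 (W = 2 - 7492/4677 = 1862/4677 ≈ 0.39812)
L(r) = 10*r
1/(((-1464 - 1*3662) + W)*L(60)) = 1/(((-1464 - 1*3662) + 1862/4677)*((10*60))) = 1/(((-1464 - 3662) + 1862/4677)*600) = (1/600)/(-5126 + 1862/4677) = (1/600)/(-23972440/4677) = -4677/23972440*1/600 = -1559/4794488000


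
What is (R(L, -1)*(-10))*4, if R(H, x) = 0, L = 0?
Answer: 0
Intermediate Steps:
(R(L, -1)*(-10))*4 = (0*(-10))*4 = 0*4 = 0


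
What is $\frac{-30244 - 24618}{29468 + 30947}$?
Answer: $- \frac{54862}{60415} \approx -0.90809$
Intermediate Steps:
$\frac{-30244 - 24618}{29468 + 30947} = \frac{-30244 - 24618}{60415} = \left(-54862\right) \frac{1}{60415} = - \frac{54862}{60415}$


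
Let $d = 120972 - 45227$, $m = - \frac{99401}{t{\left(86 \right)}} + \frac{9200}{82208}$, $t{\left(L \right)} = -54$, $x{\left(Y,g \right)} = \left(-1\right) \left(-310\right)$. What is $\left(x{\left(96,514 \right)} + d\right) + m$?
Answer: $\frac{5403091312}{69363} \approx 77896.0$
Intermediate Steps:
$x{\left(Y,g \right)} = 310$
$m = \frac{127688347}{69363}$ ($m = - \frac{99401}{-54} + \frac{9200}{82208} = \left(-99401\right) \left(- \frac{1}{54}\right) + 9200 \cdot \frac{1}{82208} = \frac{99401}{54} + \frac{575}{5138} = \frac{127688347}{69363} \approx 1840.9$)
$d = 75745$ ($d = 120972 - 45227 = 75745$)
$\left(x{\left(96,514 \right)} + d\right) + m = \left(310 + 75745\right) + \frac{127688347}{69363} = 76055 + \frac{127688347}{69363} = \frac{5403091312}{69363}$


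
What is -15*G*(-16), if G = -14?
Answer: -3360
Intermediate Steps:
-15*G*(-16) = -15*(-14)*(-16) = 210*(-16) = -3360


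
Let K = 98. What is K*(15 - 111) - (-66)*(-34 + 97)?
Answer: -5250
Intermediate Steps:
K*(15 - 111) - (-66)*(-34 + 97) = 98*(15 - 111) - (-66)*(-34 + 97) = 98*(-96) - (-66)*63 = -9408 - 1*(-4158) = -9408 + 4158 = -5250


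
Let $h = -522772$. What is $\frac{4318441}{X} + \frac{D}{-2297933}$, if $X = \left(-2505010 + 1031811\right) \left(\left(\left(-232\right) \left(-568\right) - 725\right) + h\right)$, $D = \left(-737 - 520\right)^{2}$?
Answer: $- \frac{82891770057729638}{120554366915519537} \approx -0.68759$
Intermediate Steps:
$D = 1580049$ ($D = \left(-1257\right)^{2} = 1580049$)
$X = 577082985479$ ($X = \left(-2505010 + 1031811\right) \left(\left(\left(-232\right) \left(-568\right) - 725\right) - 522772\right) = - 1473199 \left(\left(131776 - 725\right) - 522772\right) = - 1473199 \left(131051 - 522772\right) = \left(-1473199\right) \left(-391721\right) = 577082985479$)
$\frac{4318441}{X} + \frac{D}{-2297933} = \frac{4318441}{577082985479} + \frac{1580049}{-2297933} = 4318441 \cdot \frac{1}{577082985479} + 1580049 \left(- \frac{1}{2297933}\right) = \frac{4318441}{577082985479} - \frac{1580049}{2297933} = - \frac{82891770057729638}{120554366915519537}$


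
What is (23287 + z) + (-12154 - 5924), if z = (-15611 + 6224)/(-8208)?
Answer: 4751651/912 ≈ 5210.1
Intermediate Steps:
z = 1043/912 (z = -9387*(-1/8208) = 1043/912 ≈ 1.1436)
(23287 + z) + (-12154 - 5924) = (23287 + 1043/912) + (-12154 - 5924) = 21238787/912 - 18078 = 4751651/912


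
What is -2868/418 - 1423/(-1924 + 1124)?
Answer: -849793/167200 ≈ -5.0825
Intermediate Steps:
-2868/418 - 1423/(-1924 + 1124) = -2868*1/418 - 1423/(-800) = -1434/209 - 1423*(-1/800) = -1434/209 + 1423/800 = -849793/167200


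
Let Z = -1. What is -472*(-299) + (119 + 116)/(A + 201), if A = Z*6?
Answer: 5504039/39 ≈ 1.4113e+5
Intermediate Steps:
A = -6 (A = -1*6 = -6)
-472*(-299) + (119 + 116)/(A + 201) = -472*(-299) + (119 + 116)/(-6 + 201) = 141128 + 235/195 = 141128 + 235*(1/195) = 141128 + 47/39 = 5504039/39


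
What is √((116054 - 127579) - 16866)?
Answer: I*√28391 ≈ 168.5*I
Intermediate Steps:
√((116054 - 127579) - 16866) = √(-11525 - 16866) = √(-28391) = I*√28391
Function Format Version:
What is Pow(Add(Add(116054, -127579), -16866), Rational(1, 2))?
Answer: Mul(I, Pow(28391, Rational(1, 2))) ≈ Mul(168.50, I)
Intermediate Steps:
Pow(Add(Add(116054, -127579), -16866), Rational(1, 2)) = Pow(Add(-11525, -16866), Rational(1, 2)) = Pow(-28391, Rational(1, 2)) = Mul(I, Pow(28391, Rational(1, 2)))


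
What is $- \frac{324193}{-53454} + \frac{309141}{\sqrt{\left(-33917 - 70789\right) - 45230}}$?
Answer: $\frac{324193}{53454} - \frac{309141 i \sqrt{9371}}{37484} \approx 6.0649 - 798.37 i$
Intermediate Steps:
$- \frac{324193}{-53454} + \frac{309141}{\sqrt{\left(-33917 - 70789\right) - 45230}} = \left(-324193\right) \left(- \frac{1}{53454}\right) + \frac{309141}{\sqrt{\left(-33917 - 70789\right) - 45230}} = \frac{324193}{53454} + \frac{309141}{\sqrt{-104706 - 45230}} = \frac{324193}{53454} + \frac{309141}{\sqrt{-149936}} = \frac{324193}{53454} + \frac{309141}{4 i \sqrt{9371}} = \frac{324193}{53454} + 309141 \left(- \frac{i \sqrt{9371}}{37484}\right) = \frac{324193}{53454} - \frac{309141 i \sqrt{9371}}{37484}$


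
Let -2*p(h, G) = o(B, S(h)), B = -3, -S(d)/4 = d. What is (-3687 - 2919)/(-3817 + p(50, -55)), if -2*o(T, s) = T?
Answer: 26424/15271 ≈ 1.7303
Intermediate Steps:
S(d) = -4*d
o(T, s) = -T/2
p(h, G) = -¾ (p(h, G) = -(-1)*(-3)/4 = -½*3/2 = -¾)
(-3687 - 2919)/(-3817 + p(50, -55)) = (-3687 - 2919)/(-3817 - ¾) = -6606/(-15271/4) = -6606*(-4/15271) = 26424/15271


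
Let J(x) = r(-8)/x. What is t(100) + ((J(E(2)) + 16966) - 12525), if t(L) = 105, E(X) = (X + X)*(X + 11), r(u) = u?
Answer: 59096/13 ≈ 4545.8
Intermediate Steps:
E(X) = 2*X*(11 + X) (E(X) = (2*X)*(11 + X) = 2*X*(11 + X))
J(x) = -8/x
t(100) + ((J(E(2)) + 16966) - 12525) = 105 + ((-8*1/(4*(11 + 2)) + 16966) - 12525) = 105 + ((-8/(2*2*13) + 16966) - 12525) = 105 + ((-8/52 + 16966) - 12525) = 105 + ((-8*1/52 + 16966) - 12525) = 105 + ((-2/13 + 16966) - 12525) = 105 + (220556/13 - 12525) = 105 + 57731/13 = 59096/13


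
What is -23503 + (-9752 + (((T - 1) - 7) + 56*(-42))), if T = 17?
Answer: -35598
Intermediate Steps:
-23503 + (-9752 + (((T - 1) - 7) + 56*(-42))) = -23503 + (-9752 + (((17 - 1) - 7) + 56*(-42))) = -23503 + (-9752 + ((16 - 7) - 2352)) = -23503 + (-9752 + (9 - 2352)) = -23503 + (-9752 - 2343) = -23503 - 12095 = -35598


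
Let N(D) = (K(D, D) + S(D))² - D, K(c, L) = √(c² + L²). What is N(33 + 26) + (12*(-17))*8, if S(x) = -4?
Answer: 5287 - 472*√2 ≈ 4619.5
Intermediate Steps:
K(c, L) = √(L² + c²)
N(D) = (-4 + √2*√(D²))² - D (N(D) = (√(D² + D²) - 4)² - D = (√(2*D²) - 4)² - D = (√2*√(D²) - 4)² - D = (-4 + √2*√(D²))² - D)
N(33 + 26) + (12*(-17))*8 = ((-4 + √2*√((33 + 26)²))² - (33 + 26)) + (12*(-17))*8 = ((-4 + √2*√(59²))² - 1*59) - 204*8 = ((-4 + √2*√3481)² - 59) - 1632 = ((-4 + √2*59)² - 59) - 1632 = ((-4 + 59*√2)² - 59) - 1632 = (-59 + (-4 + 59*√2)²) - 1632 = -1691 + (-4 + 59*√2)²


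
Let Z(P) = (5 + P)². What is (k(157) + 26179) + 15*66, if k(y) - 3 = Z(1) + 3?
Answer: 27211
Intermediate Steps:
k(y) = 42 (k(y) = 3 + ((5 + 1)² + 3) = 3 + (6² + 3) = 3 + (36 + 3) = 3 + 39 = 42)
(k(157) + 26179) + 15*66 = (42 + 26179) + 15*66 = 26221 + 990 = 27211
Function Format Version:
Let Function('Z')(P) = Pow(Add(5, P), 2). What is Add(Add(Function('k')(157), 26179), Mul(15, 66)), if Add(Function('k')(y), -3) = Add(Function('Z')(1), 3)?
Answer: 27211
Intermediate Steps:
Function('k')(y) = 42 (Function('k')(y) = Add(3, Add(Pow(Add(5, 1), 2), 3)) = Add(3, Add(Pow(6, 2), 3)) = Add(3, Add(36, 3)) = Add(3, 39) = 42)
Add(Add(Function('k')(157), 26179), Mul(15, 66)) = Add(Add(42, 26179), Mul(15, 66)) = Add(26221, 990) = 27211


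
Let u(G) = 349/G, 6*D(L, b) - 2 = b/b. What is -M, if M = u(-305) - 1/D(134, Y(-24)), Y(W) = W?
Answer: 959/305 ≈ 3.1443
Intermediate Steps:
D(L, b) = ½ (D(L, b) = ⅓ + (b/b)/6 = ⅓ + (⅙)*1 = ⅓ + ⅙ = ½)
M = -959/305 (M = 349/(-305) - 1/½ = 349*(-1/305) - 1*2 = -349/305 - 2 = -959/305 ≈ -3.1443)
-M = -1*(-959/305) = 959/305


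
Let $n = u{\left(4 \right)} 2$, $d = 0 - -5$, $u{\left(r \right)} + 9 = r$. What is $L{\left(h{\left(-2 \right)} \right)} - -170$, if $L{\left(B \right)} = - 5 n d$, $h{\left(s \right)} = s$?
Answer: $420$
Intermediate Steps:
$u{\left(r \right)} = -9 + r$
$d = 5$ ($d = 0 + 5 = 5$)
$n = -10$ ($n = \left(-9 + 4\right) 2 = \left(-5\right) 2 = -10$)
$L{\left(B \right)} = 250$ ($L{\left(B \right)} = \left(-5\right) \left(-10\right) 5 = 50 \cdot 5 = 250$)
$L{\left(h{\left(-2 \right)} \right)} - -170 = 250 - -170 = 250 + 170 = 420$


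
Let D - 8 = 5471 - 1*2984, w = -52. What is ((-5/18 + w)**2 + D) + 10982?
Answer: 5252029/324 ≈ 16210.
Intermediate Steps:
D = 2495 (D = 8 + (5471 - 1*2984) = 8 + (5471 - 2984) = 8 + 2487 = 2495)
((-5/18 + w)**2 + D) + 10982 = ((-5/18 - 52)**2 + 2495) + 10982 = ((-941/18)**2 + 2495) + 10982 = (885481/324 + 2495) + 10982 = 1693861/324 + 10982 = 5252029/324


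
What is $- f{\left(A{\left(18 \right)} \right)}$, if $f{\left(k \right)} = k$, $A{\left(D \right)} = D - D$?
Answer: $0$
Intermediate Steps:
$A{\left(D \right)} = 0$
$- f{\left(A{\left(18 \right)} \right)} = \left(-1\right) 0 = 0$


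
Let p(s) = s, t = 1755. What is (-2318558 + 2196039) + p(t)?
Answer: -120764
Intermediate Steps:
(-2318558 + 2196039) + p(t) = (-2318558 + 2196039) + 1755 = -122519 + 1755 = -120764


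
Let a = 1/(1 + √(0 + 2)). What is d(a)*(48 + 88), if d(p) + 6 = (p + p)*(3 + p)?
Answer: -816 + 272*√2 ≈ -431.33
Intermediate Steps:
a = 1/(1 + √2) ≈ 0.41421
d(p) = -6 + 2*p*(3 + p) (d(p) = -6 + (p + p)*(3 + p) = -6 + (2*p)*(3 + p) = -6 + 2*p*(3 + p))
d(a)*(48 + 88) = (-6 + 2*(-1 + √2)² + 6*(-1 + √2))*(48 + 88) = (-6 + 2*(-1 + √2)² + (-6 + 6*√2))*136 = (-12 + 2*(-1 + √2)² + 6*√2)*136 = -1632 + 272*(-1 + √2)² + 816*√2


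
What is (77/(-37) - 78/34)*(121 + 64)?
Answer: -13760/17 ≈ -809.41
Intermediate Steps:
(77/(-37) - 78/34)*(121 + 64) = (77*(-1/37) - 78*1/34)*185 = (-77/37 - 39/17)*185 = -2752/629*185 = -13760/17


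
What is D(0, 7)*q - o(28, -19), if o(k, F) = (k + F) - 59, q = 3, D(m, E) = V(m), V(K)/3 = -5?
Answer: 5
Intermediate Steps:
V(K) = -15 (V(K) = 3*(-5) = -15)
D(m, E) = -15
o(k, F) = -59 + F + k (o(k, F) = (F + k) - 59 = -59 + F + k)
D(0, 7)*q - o(28, -19) = -15*3 - (-59 - 19 + 28) = -45 - 1*(-50) = -45 + 50 = 5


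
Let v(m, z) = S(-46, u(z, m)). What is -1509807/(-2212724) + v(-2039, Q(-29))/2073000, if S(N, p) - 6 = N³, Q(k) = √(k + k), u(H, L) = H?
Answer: 36430818551/57337210650 ≈ 0.63538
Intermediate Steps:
Q(k) = √2*√k (Q(k) = √(2*k) = √2*√k)
S(N, p) = 6 + N³
v(m, z) = -97330 (v(m, z) = 6 + (-46)³ = 6 - 97336 = -97330)
-1509807/(-2212724) + v(-2039, Q(-29))/2073000 = -1509807/(-2212724) - 97330/2073000 = -1509807*(-1/2212724) - 97330*1/2073000 = 1509807/2212724 - 9733/207300 = 36430818551/57337210650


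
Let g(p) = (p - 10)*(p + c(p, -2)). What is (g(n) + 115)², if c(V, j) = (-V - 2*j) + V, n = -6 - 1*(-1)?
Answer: 16900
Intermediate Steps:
n = -5 (n = -6 + 1 = -5)
c(V, j) = -2*j
g(p) = (-10 + p)*(4 + p) (g(p) = (p - 10)*(p - 2*(-2)) = (-10 + p)*(p + 4) = (-10 + p)*(4 + p))
(g(n) + 115)² = ((-40 + (-5)² - 6*(-5)) + 115)² = ((-40 + 25 + 30) + 115)² = (15 + 115)² = 130² = 16900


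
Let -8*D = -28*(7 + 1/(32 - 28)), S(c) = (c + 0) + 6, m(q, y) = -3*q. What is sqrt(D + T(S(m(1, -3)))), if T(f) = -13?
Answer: 3*sqrt(22)/4 ≈ 3.5178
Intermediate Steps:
S(c) = 6 + c (S(c) = c + 6 = 6 + c)
D = 203/8 (D = -(-7)*(7 + 1/(32 - 28))/2 = -(-7)*(7 + 1/4)/2 = -(-7)*29/(2*4) = -1/8*(-203) = 203/8 ≈ 25.375)
sqrt(D + T(S(m(1, -3)))) = sqrt(203/8 - 13) = sqrt(99/8) = 3*sqrt(22)/4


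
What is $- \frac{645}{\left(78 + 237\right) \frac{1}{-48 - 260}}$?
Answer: $\frac{1892}{3} \approx 630.67$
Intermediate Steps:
$- \frac{645}{\left(78 + 237\right) \frac{1}{-48 - 260}} = - \frac{645}{315 \frac{1}{-308}} = - \frac{645}{315 \left(- \frac{1}{308}\right)} = - \frac{645}{- \frac{45}{44}} = \left(-645\right) \left(- \frac{44}{45}\right) = \frac{1892}{3}$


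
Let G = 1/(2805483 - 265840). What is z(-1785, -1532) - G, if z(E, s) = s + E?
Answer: -8423995832/2539643 ≈ -3317.0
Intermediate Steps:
z(E, s) = E + s
G = 1/2539643 ≈ 3.9376e-7
z(-1785, -1532) - G = (-1785 - 1532) - 1*1/2539643 = -3317 - 1/2539643 = -8423995832/2539643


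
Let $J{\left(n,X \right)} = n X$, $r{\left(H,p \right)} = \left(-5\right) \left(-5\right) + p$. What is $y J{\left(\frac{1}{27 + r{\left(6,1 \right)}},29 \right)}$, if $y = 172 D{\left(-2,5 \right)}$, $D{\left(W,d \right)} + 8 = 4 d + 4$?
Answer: $\frac{79808}{53} \approx 1505.8$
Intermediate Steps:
$D{\left(W,d \right)} = -4 + 4 d$ ($D{\left(W,d \right)} = -8 + \left(4 d + 4\right) = -8 + \left(4 + 4 d\right) = -4 + 4 d$)
$r{\left(H,p \right)} = 25 + p$
$y = 2752$ ($y = 172 \left(-4 + 4 \cdot 5\right) = 172 \left(-4 + 20\right) = 172 \cdot 16 = 2752$)
$J{\left(n,X \right)} = X n$
$y J{\left(\frac{1}{27 + r{\left(6,1 \right)}},29 \right)} = 2752 \frac{29}{27 + \left(25 + 1\right)} = 2752 \frac{29}{27 + 26} = 2752 \cdot \frac{29}{53} = \frac{79808}{53}$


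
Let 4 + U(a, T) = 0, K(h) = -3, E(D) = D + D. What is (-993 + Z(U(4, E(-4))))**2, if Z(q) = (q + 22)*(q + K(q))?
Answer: 1252161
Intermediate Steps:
E(D) = 2*D
U(a, T) = -4 (U(a, T) = -4 + 0 = -4)
Z(q) = (-3 + q)*(22 + q) (Z(q) = (q + 22)*(q - 3) = (22 + q)*(-3 + q) = (-3 + q)*(22 + q))
(-993 + Z(U(4, E(-4))))**2 = (-993 + (-66 + (-4)**2 + 19*(-4)))**2 = (-993 + (-66 + 16 - 76))**2 = (-993 - 126)**2 = (-1119)**2 = 1252161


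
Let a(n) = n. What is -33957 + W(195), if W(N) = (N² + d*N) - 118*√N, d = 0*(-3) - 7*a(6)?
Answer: -4122 - 118*√195 ≈ -5769.8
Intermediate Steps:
d = -42 (d = 0*(-3) - 7*6 = 0 - 42 = -42)
W(N) = N² - 118*√N - 42*N (W(N) = (N² - 42*N) - 118*√N = N² - 118*√N - 42*N)
-33957 + W(195) = -33957 + (195² - 118*√195 - 42*195) = -33957 + (38025 - 118*√195 - 8190) = -33957 + (29835 - 118*√195) = -4122 - 118*√195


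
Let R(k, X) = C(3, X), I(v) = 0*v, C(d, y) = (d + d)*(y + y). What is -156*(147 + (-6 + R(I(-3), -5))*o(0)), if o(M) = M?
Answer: -22932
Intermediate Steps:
C(d, y) = 4*d*y (C(d, y) = (2*d)*(2*y) = 4*d*y)
I(v) = 0
R(k, X) = 12*X (R(k, X) = 4*3*X = 12*X)
-156*(147 + (-6 + R(I(-3), -5))*o(0)) = -156*(147 + (-6 + 12*(-5))*0) = -156*(147 + (-6 - 60)*0) = -156*(147 - 66*0) = -156*(147 + 0) = -156*147 = -22932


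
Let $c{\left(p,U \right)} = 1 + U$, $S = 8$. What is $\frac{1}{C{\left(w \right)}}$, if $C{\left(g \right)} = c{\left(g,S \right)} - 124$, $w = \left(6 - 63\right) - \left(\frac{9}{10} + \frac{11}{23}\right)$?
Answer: $- \frac{1}{115} \approx -0.0086956$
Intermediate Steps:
$w = - \frac{13427}{230}$ ($w = -57 - \frac{317}{230} = - \frac{13427}{230} \approx -58.378$)
$C{\left(g \right)} = -115$ ($C{\left(g \right)} = \left(1 + 8\right) - 124 = 9 - 124 = -115$)
$\frac{1}{C{\left(w \right)}} = \frac{1}{-115} = - \frac{1}{115}$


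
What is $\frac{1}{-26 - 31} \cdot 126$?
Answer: $- \frac{42}{19} \approx -2.2105$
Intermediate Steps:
$\frac{1}{-26 - 31} \cdot 126 = \frac{1}{-57} \cdot 126 = \left(- \frac{1}{57}\right) 126 = - \frac{42}{19}$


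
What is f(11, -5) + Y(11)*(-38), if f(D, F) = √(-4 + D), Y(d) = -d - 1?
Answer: 456 + √7 ≈ 458.65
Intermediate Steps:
Y(d) = -1 - d
f(11, -5) + Y(11)*(-38) = √(-4 + 11) + (-1 - 1*11)*(-38) = √7 + (-1 - 11)*(-38) = √7 - 12*(-38) = √7 + 456 = 456 + √7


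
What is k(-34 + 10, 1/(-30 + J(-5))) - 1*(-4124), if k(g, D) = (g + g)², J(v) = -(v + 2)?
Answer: 6428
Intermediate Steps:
J(v) = -2 - v (J(v) = -(2 + v) = -2 - v)
k(g, D) = 4*g² (k(g, D) = (2*g)² = 4*g²)
k(-34 + 10, 1/(-30 + J(-5))) - 1*(-4124) = 4*(-34 + 10)² - 1*(-4124) = 4*(-24)² + 4124 = 4*576 + 4124 = 2304 + 4124 = 6428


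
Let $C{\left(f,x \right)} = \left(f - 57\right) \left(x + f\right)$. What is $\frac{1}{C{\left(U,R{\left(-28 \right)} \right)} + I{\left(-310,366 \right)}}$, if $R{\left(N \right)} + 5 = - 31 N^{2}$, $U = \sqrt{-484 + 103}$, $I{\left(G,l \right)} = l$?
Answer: $\frac{i}{6 \left(4061 \sqrt{381} + 230933 i\right)} \approx 6.4564 \cdot 10^{-7} + 2.2162 \cdot 10^{-7} i$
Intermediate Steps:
$U = i \sqrt{381}$ ($U = \sqrt{-381} = i \sqrt{381} \approx 19.519 i$)
$R{\left(N \right)} = -5 - 31 N^{2}$
$C{\left(f,x \right)} = \left(-57 + f\right) \left(f + x\right)$
$\frac{1}{C{\left(U,R{\left(-28 \right)} \right)} + I{\left(-310,366 \right)}} = \frac{1}{\left(\left(i \sqrt{381}\right)^{2} - 57 i \sqrt{381} - 57 \left(-5 - 31 \left(-28\right)^{2}\right) + i \sqrt{381} \left(-5 - 31 \left(-28\right)^{2}\right)\right) + 366} = \frac{1}{\left(-381 - 57 i \sqrt{381} - 57 \left(-5 - 24304\right) + i \sqrt{381} \left(-5 - 24304\right)\right) + 366} = \frac{1}{\left(-381 - 57 i \sqrt{381} - -1385613 + i \sqrt{381} \left(-24309\right)\right) + 366} = \frac{1}{\left(-381 - 57 i \sqrt{381} + 1385613 - 24309 i \sqrt{381}\right) + 366} = \frac{1}{\left(1385232 - 24366 i \sqrt{381}\right) + 366} = \frac{1}{1385598 - 24366 i \sqrt{381}}$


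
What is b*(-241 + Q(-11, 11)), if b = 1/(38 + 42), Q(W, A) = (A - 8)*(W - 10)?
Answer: -19/5 ≈ -3.8000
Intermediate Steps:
Q(W, A) = (-10 + W)*(-8 + A) (Q(W, A) = (-8 + A)*(-10 + W) = (-10 + W)*(-8 + A))
b = 1/80 ≈ 0.012500
b*(-241 + Q(-11, 11)) = (-241 + (80 - 10*11 - 8*(-11) + 11*(-11)))/80 = (-241 + (80 - 110 + 88 - 121))/80 = (-241 - 63)/80 = (1/80)*(-304) = -19/5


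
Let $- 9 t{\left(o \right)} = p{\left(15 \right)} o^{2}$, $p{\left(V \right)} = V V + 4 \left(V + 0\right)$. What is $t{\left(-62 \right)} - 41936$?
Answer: $- \frac{490988}{3} \approx -1.6366 \cdot 10^{5}$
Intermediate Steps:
$p{\left(V \right)} = V^{2} + 4 V$
$t{\left(o \right)} = - \frac{95 o^{2}}{3}$ ($t{\left(o \right)} = - \frac{15 \left(4 + 15\right) o^{2}}{9} = - \frac{15 \cdot 19 o^{2}}{9} = - \frac{285 o^{2}}{9} = - \frac{95 o^{2}}{3}$)
$t{\left(-62 \right)} - 41936 = - \frac{95 \left(-62\right)^{2}}{3} - 41936 = \left(- \frac{95}{3}\right) 3844 - 41936 = - \frac{365180}{3} - 41936 = - \frac{490988}{3}$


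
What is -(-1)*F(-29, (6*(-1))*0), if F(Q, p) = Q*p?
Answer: 0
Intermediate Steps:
-(-1)*F(-29, (6*(-1))*0) = -(-1)*(-29*6*(-1)*0) = -(-1)*(-(-174)*0) = -(-1)*(-29*0) = -(-1)*0 = -1*0 = 0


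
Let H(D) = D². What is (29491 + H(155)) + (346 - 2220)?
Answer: 51642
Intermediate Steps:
(29491 + H(155)) + (346 - 2220) = (29491 + 155²) + (346 - 2220) = (29491 + 24025) - 1874 = 53516 - 1874 = 51642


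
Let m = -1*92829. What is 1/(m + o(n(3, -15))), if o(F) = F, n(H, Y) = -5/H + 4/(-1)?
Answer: -3/278504 ≈ -1.0772e-5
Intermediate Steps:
n(H, Y) = -4 - 5/H (n(H, Y) = -5/H + 4*(-1) = -5/H - 4 = -4 - 5/H)
m = -92829
1/(m + o(n(3, -15))) = 1/(-92829 + (-4 - 5/3)) = 1/(-92829 - 17/3) = 1/(-278504/3) = -3/278504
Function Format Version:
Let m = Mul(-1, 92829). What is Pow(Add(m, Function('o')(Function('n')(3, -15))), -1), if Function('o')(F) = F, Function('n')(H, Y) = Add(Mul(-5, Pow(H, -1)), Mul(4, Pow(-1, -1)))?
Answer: Rational(-3, 278504) ≈ -1.0772e-5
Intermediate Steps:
Function('n')(H, Y) = Add(-4, Mul(-5, Pow(H, -1))) (Function('n')(H, Y) = Add(Mul(-5, Pow(H, -1)), Mul(4, -1)) = Add(Mul(-5, Pow(H, -1)), -4) = Add(-4, Mul(-5, Pow(H, -1))))
m = -92829
Pow(Add(m, Function('o')(Function('n')(3, -15))), -1) = Pow(Add(-92829, Add(-4, Mul(-5, Pow(3, -1)))), -1) = Pow(Add(-92829, Add(-4, Mul(-5, Rational(1, 3)))), -1) = Pow(Add(-92829, Add(-4, Rational(-5, 3))), -1) = Pow(Add(-92829, Rational(-17, 3)), -1) = Pow(Rational(-278504, 3), -1) = Rational(-3, 278504)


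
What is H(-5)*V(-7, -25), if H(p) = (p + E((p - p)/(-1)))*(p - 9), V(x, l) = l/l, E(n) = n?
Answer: 70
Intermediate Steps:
V(x, l) = 1
H(p) = p*(-9 + p) (H(p) = (p + (p - p)/(-1))*(p - 9) = (p + 0*(-1))*(-9 + p) = (p + 0)*(-9 + p) = p*(-9 + p))
H(-5)*V(-7, -25) = -5*(-9 - 5)*1 = -5*(-14)*1 = 70*1 = 70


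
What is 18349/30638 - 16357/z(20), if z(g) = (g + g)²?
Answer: -235893683/24510400 ≈ -9.6242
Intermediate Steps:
z(g) = 4*g² (z(g) = (2*g)² = 4*g²)
18349/30638 - 16357/z(20) = 18349/30638 - 16357/(4*20²) = 18349*(1/30638) - 16357/(4*400) = 18349/30638 - 16357/1600 = -235893683/24510400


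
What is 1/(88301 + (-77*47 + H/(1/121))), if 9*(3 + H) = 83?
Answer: 9/768914 ≈ 1.1705e-5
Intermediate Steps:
H = 56/9 (H = -3 + (⅑)*83 = -3 + 83/9 = 56/9 ≈ 6.2222)
1/(88301 + (-77*47 + H/(1/121))) = 1/(88301 + (-77*47 + 56/(9*(1/121)))) = 1/(88301 + (-3619 + 56/(9*(1/121)))) = 1/(88301 + (-3619 + (56/9)*121)) = 1/(88301 + (-3619 + 6776/9)) = 1/(88301 - 25795/9) = 1/(768914/9) = 9/768914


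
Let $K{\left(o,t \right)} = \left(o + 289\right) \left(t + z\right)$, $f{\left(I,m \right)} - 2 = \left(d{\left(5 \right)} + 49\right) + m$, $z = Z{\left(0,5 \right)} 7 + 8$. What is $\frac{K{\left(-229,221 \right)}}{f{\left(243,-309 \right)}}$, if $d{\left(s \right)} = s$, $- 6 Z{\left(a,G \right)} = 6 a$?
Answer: $- \frac{13740}{253} \approx -54.308$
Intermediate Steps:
$Z{\left(a,G \right)} = - a$ ($Z{\left(a,G \right)} = - \frac{6 a}{6} = - a$)
$z = 8$ ($z = \left(-1\right) 0 \cdot 7 + 8 = 0 \cdot 7 + 8 = 0 + 8 = 8$)
$f{\left(I,m \right)} = 56 + m$ ($f{\left(I,m \right)} = 2 + \left(\left(5 + 49\right) + m\right) = 2 + \left(54 + m\right) = 56 + m$)
$K{\left(o,t \right)} = \left(8 + t\right) \left(289 + o\right)$ ($K{\left(o,t \right)} = \left(o + 289\right) \left(t + 8\right) = \left(289 + o\right) \left(8 + t\right) = \left(8 + t\right) \left(289 + o\right)$)
$\frac{K{\left(-229,221 \right)}}{f{\left(243,-309 \right)}} = \frac{2312 + 8 \left(-229\right) + 289 \cdot 221 - 50609}{56 - 309} = \frac{2312 - 1832 + 63869 - 50609}{-253} = 13740 \left(- \frac{1}{253}\right) = - \frac{13740}{253}$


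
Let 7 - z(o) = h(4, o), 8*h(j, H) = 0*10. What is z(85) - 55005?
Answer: -54998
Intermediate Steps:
h(j, H) = 0 (h(j, H) = (0*10)/8 = (⅛)*0 = 0)
z(o) = 7 (z(o) = 7 - 1*0 = 7 + 0 = 7)
z(85) - 55005 = 7 - 55005 = -54998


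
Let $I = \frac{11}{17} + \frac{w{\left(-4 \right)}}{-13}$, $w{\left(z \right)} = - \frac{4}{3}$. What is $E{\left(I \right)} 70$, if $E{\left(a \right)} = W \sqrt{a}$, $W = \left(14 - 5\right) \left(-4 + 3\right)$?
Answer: $- \frac{210 \sqrt{329511}}{221} \approx -545.46$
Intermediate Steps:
$w{\left(z \right)} = - \frac{4}{3}$ ($w{\left(z \right)} = \left(-4\right) \frac{1}{3} = - \frac{4}{3}$)
$W = -9$ ($W = 9 \left(-1\right) = -9$)
$I = \frac{497}{663}$ ($I = \frac{11}{17} - \frac{4}{3 \left(-13\right)} = 11 \cdot \frac{1}{17} - - \frac{4}{39} = \frac{11}{17} + \frac{4}{39} = \frac{497}{663} \approx 0.74962$)
$E{\left(a \right)} = - 9 \sqrt{a}$
$E{\left(I \right)} 70 = - 9 \sqrt{\frac{497}{663}} \cdot 70 = - 9 \frac{\sqrt{329511}}{663} \cdot 70 = - \frac{3 \sqrt{329511}}{221} \cdot 70 = - \frac{210 \sqrt{329511}}{221}$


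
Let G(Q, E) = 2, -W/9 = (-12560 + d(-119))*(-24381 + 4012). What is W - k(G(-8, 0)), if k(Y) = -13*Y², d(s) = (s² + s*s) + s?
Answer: 2867690455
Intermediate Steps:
d(s) = s + 2*s² (d(s) = (s² + s²) + s = 2*s² + s = s + 2*s²)
W = 2867690403 (W = -9*(-12560 - 119*(1 + 2*(-119)))*(-24381 + 4012) = -9*(-12560 - 119*(1 - 238))*(-20369) = -9*(-12560 - 119*(-237))*(-20369) = -9*(-12560 + 28203)*(-20369) = -140787*(-20369) = -9*(-318632267) = 2867690403)
W - k(G(-8, 0)) = 2867690403 - (-13)*2² = 2867690403 - (-13)*4 = 2867690403 - 1*(-52) = 2867690403 + 52 = 2867690455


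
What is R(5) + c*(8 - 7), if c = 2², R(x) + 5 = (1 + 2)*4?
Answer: 11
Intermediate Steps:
R(x) = 7 (R(x) = -5 + (1 + 2)*4 = -5 + 3*4 = -5 + 12 = 7)
c = 4
R(5) + c*(8 - 7) = 7 + 4*(8 - 7) = 7 + 4*1 = 7 + 4 = 11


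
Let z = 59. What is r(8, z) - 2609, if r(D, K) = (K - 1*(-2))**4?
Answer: 13843232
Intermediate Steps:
r(D, K) = (2 + K)**4 (r(D, K) = (K + 2)**4 = (2 + K)**4)
r(8, z) - 2609 = (2 + 59)**4 - 2609 = 61**4 - 2609 = 13845841 - 2609 = 13843232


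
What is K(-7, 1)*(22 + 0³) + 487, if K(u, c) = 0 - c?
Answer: 465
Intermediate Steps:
K(u, c) = -c
K(-7, 1)*(22 + 0³) + 487 = (-1*1)*(22 + 0³) + 487 = -(22 + 0) + 487 = -1*22 + 487 = -22 + 487 = 465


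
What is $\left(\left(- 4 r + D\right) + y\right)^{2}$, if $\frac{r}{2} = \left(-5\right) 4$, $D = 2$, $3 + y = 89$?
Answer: $61504$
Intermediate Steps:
$y = 86$ ($y = -3 + 89 = 86$)
$r = -40$ ($r = 2 \left(\left(-5\right) 4\right) = 2 \left(-20\right) = -40$)
$\left(\left(- 4 r + D\right) + y\right)^{2} = \left(\left(\left(-4\right) \left(-40\right) + 2\right) + 86\right)^{2} = \left(\left(160 + 2\right) + 86\right)^{2} = \left(162 + 86\right)^{2} = 248^{2} = 61504$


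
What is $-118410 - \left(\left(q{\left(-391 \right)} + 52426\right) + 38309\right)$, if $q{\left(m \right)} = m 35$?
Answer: $-195460$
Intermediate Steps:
$q{\left(m \right)} = 35 m$
$-118410 - \left(\left(q{\left(-391 \right)} + 52426\right) + 38309\right) = -118410 - \left(\left(35 \left(-391\right) + 52426\right) + 38309\right) = -118410 - \left(\left(-13685 + 52426\right) + 38309\right) = -118410 - \left(38741 + 38309\right) = -118410 - 77050 = -195460$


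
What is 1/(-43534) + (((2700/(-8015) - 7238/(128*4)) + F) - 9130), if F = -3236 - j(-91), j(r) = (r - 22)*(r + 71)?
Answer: -130775741460639/8932480256 ≈ -14640.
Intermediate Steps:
j(r) = (-22 + r)*(71 + r)
F = -5496 (F = -3236 - (-1562 + (-91)**2 + 49*(-91)) = -3236 - (-1562 + 8281 - 4459) = -3236 - 1*2260 = -3236 - 2260 = -5496)
1/(-43534) + (((2700/(-8015) - 7238/(128*4)) + F) - 9130) = 1/(-43534) + (((2700/(-8015) - 7238/(128*4)) - 5496) - 9130) = -1/43534 + (((2700*(-1/8015) - 7238/512) - 5496) - 9130) = -1/43534 + (((-540/1603 - 7238*1/512) - 5496) - 9130) = -1/43534 + (((-540/1603 - 3619/256) - 5496) - 9130) = -1/43534 + ((-5939497/410368 - 5496) - 9130) = -1/43534 + (-2261322025/410368 - 9130) = -1/43534 - 6007981865/410368 = -130775741460639/8932480256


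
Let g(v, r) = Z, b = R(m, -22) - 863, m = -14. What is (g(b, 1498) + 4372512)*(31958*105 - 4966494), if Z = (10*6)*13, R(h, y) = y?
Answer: -7044953575968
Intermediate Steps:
b = -885 (b = -22 - 863 = -885)
Z = 780 (Z = 60*13 = 780)
g(v, r) = 780
(g(b, 1498) + 4372512)*(31958*105 - 4966494) = (780 + 4372512)*(31958*105 - 4966494) = 4373292*(3355590 - 4966494) = 4373292*(-1610904) = -7044953575968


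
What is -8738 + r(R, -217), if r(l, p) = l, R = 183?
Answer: -8555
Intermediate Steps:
-8738 + r(R, -217) = -8738 + 183 = -8555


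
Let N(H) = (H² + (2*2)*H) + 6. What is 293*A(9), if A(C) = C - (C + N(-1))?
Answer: -879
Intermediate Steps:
N(H) = 6 + H² + 4*H (N(H) = (H² + 4*H) + 6 = 6 + H² + 4*H)
A(C) = -3 (A(C) = C - (C + (6 + (-1)² + 4*(-1))) = C - (C + (6 + 1 - 4)) = C - (C + 3) = C - (3 + C) = C + (-3 - C) = -3)
293*A(9) = 293*(-3) = -879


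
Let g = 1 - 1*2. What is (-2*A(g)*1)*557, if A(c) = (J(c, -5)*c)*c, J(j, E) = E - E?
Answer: 0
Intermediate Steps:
g = -1 (g = 1 - 2 = -1)
J(j, E) = 0
A(c) = 0 (A(c) = (0*c)*c = 0*c = 0)
(-2*A(g)*1)*557 = (-2*0*1)*557 = (0*1)*557 = 0*557 = 0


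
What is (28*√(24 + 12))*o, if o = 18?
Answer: 3024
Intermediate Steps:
(28*√(24 + 12))*o = (28*√(24 + 12))*18 = (28*√36)*18 = (28*6)*18 = 168*18 = 3024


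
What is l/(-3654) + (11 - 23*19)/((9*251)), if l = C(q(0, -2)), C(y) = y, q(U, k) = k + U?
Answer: -86227/458577 ≈ -0.18803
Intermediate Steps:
q(U, k) = U + k
l = -2 (l = 0 - 2 = -2)
l/(-3654) + (11 - 23*19)/((9*251)) = -2/(-3654) + (11 - 23*19)/((9*251)) = -2*(-1/3654) + (11 - 437)/2259 = 1/1827 - 426*1/2259 = 1/1827 - 142/753 = -86227/458577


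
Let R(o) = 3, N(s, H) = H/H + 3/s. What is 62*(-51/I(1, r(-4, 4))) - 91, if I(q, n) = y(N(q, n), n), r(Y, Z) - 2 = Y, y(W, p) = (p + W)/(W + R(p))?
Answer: -11158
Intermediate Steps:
N(s, H) = 1 + 3/s
y(W, p) = (W + p)/(3 + W) (y(W, p) = (p + W)/(W + 3) = (W + p)/(3 + W))
r(Y, Z) = 2 + Y
I(q, n) = (n + (3 + q)/q)/(3 + (3 + q)/q) (I(q, n) = ((3 + q)/q + n)/(3 + (3 + q)/q) = (n + (3 + q)/q)/(3 + (3 + q)/q))
62*(-51/I(1, r(-4, 4))) - 91 = 62*(-51*(3 + 4*1)/(3 + 1 + (2 - 4)*1)) - 91 = 62*(-51*(3 + 4)/(3 + 1 - 2*1)) - 91 = 62*(-51*7/(3 + 1 - 2)) - 91 = 62*(-51/((1/7)*2)) - 91 = 62*(-51/2/7) - 91 = 62*(-51*7/2) - 91 = 62*(-357/2) - 91 = -11067 - 91 = -11158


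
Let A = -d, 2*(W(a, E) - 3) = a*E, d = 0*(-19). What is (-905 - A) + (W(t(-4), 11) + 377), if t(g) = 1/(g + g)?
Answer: -8411/16 ≈ -525.69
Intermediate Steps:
d = 0
t(g) = 1/(2*g)
W(a, E) = 3 + E*a/2 (W(a, E) = 3 + (a*E)/2 = 3 + (E*a)/2 = 3 + E*a/2)
A = 0 (A = -1*0 = 0)
(-905 - A) + (W(t(-4), 11) + 377) = (-905 - 1*0) + ((3 + (1/2)*11*((1/2)/(-4))) + 377) = (-905 + 0) + ((3 + (1/2)*11*((1/2)*(-1/4))) + 377) = -905 + ((3 + (1/2)*11*(-1/8)) + 377) = -905 + ((3 - 11/16) + 377) = -905 + (37/16 + 377) = -905 + 6069/16 = -8411/16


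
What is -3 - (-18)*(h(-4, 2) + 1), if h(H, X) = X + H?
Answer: -21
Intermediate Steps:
h(H, X) = H + X
-3 - (-18)*(h(-4, 2) + 1) = -3 - (-18)*((-4 + 2) + 1) = -3 - (-18)*(-2 + 1) = -3 - (-18)*(-1) = -3 - 6*3 = -3 - 18 = -21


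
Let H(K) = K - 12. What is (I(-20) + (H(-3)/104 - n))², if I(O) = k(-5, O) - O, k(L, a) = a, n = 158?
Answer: 270503809/10816 ≈ 25010.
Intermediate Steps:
H(K) = -12 + K
I(O) = 0 (I(O) = O - O = 0)
(I(-20) + (H(-3)/104 - n))² = (0 + ((-12 - 3)/104 - 1*158))² = (0 + (-15*1/104 - 158))² = (0 + (-15/104 - 158))² = (0 - 16447/104)² = (-16447/104)² = 270503809/10816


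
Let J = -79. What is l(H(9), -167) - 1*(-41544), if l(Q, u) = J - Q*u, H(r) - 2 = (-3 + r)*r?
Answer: 50817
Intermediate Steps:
H(r) = 2 + r*(-3 + r) (H(r) = 2 + (-3 + r)*r = 2 + r*(-3 + r))
l(Q, u) = -79 - Q*u
l(H(9), -167) - 1*(-41544) = (-79 - 1*(2 + 9**2 - 3*9)*(-167)) - 1*(-41544) = (-79 - 1*(2 + 81 - 27)*(-167)) + 41544 = (-79 - 1*56*(-167)) + 41544 = (-79 + 9352) + 41544 = 9273 + 41544 = 50817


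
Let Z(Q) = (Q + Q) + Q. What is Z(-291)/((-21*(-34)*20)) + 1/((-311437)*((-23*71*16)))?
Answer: -42284513261/691664204560 ≈ -0.061134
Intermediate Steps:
Z(Q) = 3*Q (Z(Q) = 2*Q + Q = 3*Q)
Z(-291)/((-21*(-34)*20)) + 1/((-311437)*((-23*71*16))) = (3*(-291))/((-21*(-34)*20)) + 1/((-311437)*((-23*71*16))) = -873/(714*20) - 1/(311437*((-1633*16))) = -873/14280 - 1/311437/(-26128) = -873*1/14280 - 1/311437*(-1/26128) = -291/4760 + 1/8137225936 = -42284513261/691664204560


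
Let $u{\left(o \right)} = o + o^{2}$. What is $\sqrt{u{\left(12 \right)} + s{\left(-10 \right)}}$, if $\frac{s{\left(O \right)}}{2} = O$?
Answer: $2 \sqrt{34} \approx 11.662$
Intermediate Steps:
$s{\left(O \right)} = 2 O$
$\sqrt{u{\left(12 \right)} + s{\left(-10 \right)}} = \sqrt{12 \left(1 + 12\right) + 2 \left(-10\right)} = \sqrt{12 \cdot 13 - 20} = \sqrt{156 - 20} = \sqrt{136} = 2 \sqrt{34}$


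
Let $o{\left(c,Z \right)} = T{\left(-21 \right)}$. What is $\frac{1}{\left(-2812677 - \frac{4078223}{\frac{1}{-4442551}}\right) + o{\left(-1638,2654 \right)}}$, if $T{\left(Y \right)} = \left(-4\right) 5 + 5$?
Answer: $\frac{1}{18117710854181} \approx 5.5195 \cdot 10^{-14}$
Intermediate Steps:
$T{\left(Y \right)} = -15$ ($T{\left(Y \right)} = -20 + 5 = -15$)
$o{\left(c,Z \right)} = -15$
$\frac{1}{\left(-2812677 - \frac{4078223}{\frac{1}{-4442551}}\right) + o{\left(-1638,2654 \right)}} = \frac{1}{\left(-2812677 - \frac{4078223}{\frac{1}{-4442551}}\right) - 15} = \frac{1}{\left(-2812677 - \frac{4078223}{- \frac{1}{4442551}}\right) - 15} = \frac{1}{\left(-2812677 - 4078223 \left(-4442551\right)\right) - 15} = \frac{1}{\left(-2812677 - -18117713666873\right) - 15} = \frac{1}{\left(-2812677 + 18117713666873\right) - 15} = \frac{1}{18117710854196 - 15} = \frac{1}{18117710854181}$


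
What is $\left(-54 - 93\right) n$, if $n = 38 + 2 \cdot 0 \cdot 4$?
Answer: $-5586$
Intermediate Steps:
$n = 38$ ($n = 38 + 0 \cdot 4 = 38 + 0 = 38$)
$\left(-54 - 93\right) n = \left(-54 - 93\right) 38 = \left(-147\right) 38 = -5586$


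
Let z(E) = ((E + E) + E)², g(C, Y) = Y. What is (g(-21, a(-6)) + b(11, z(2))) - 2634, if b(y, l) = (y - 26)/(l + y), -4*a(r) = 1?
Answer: -495299/188 ≈ -2634.6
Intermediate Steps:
a(r) = -¼ (a(r) = -¼*1 = -¼)
z(E) = 9*E² (z(E) = (2*E + E)² = (3*E)² = 9*E²)
b(y, l) = (-26 + y)/(l + y)
(g(-21, a(-6)) + b(11, z(2))) - 2634 = (-¼ + (-26 + 11)/(9*2² + 11)) - 2634 = (-¼ - 15/(9*4 + 11)) - 2634 = (-¼ - 15/(36 + 11)) - 2634 = (-¼ - 15/47) - 2634 = -107/188 - 2634 = -495299/188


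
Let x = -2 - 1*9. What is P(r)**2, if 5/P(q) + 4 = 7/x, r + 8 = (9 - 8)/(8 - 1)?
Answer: 3025/2601 ≈ 1.1630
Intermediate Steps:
x = -11 (x = -2 - 9 = -11)
r = -55/7 (r = -8 + (9 - 8)/(8 - 1) = -8 + 1/7 = -55/7 ≈ -7.8571)
P(q) = -55/51 (P(q) = 5/(-4 + 7/(-11)) = 5/(-4 + 7*(-1/11)) = 5/(-4 - 7/11) = 5/(-51/11) = 5*(-11/51) = -55/51)
P(r)**2 = (-55/51)**2 = 3025/2601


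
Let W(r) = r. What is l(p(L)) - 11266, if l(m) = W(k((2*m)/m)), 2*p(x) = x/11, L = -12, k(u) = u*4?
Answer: -11258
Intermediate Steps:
k(u) = 4*u
p(x) = x/22 (p(x) = (x/11)/2 = x/22)
l(m) = 8 (l(m) = 4*((2*m)/m) = 4*2 = 8)
l(p(L)) - 11266 = 8 - 11266 = -11258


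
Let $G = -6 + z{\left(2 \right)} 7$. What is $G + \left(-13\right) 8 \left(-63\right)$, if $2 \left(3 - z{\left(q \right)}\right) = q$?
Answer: $6560$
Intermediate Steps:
$z{\left(q \right)} = 3 - \frac{q}{2}$
$G = 8$ ($G = -6 + \left(3 - 1\right) 7 = -6 + 2 \cdot 7 = -6 + 14 = 8$)
$G + \left(-13\right) 8 \left(-63\right) = 8 + \left(-13\right) 8 \left(-63\right) = 8 - -6552 = 8 + 6552 = 6560$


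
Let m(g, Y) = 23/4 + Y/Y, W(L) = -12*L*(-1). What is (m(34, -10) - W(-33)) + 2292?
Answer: 10779/4 ≈ 2694.8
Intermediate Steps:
W(L) = 12*L (W(L) = -12*L*(-1) = 12*L)
m(g, Y) = 27/4 (m(g, Y) = 23*(¼) + 1 = 23/4 + 1 = 27/4)
(m(34, -10) - W(-33)) + 2292 = (27/4 - 12*(-33)) + 2292 = (27/4 - 1*(-396)) + 2292 = (27/4 + 396) + 2292 = 1611/4 + 2292 = 10779/4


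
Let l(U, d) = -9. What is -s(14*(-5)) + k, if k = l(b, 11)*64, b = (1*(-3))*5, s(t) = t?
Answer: -506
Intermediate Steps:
b = -15 (b = -3*5 = -15)
k = -576 (k = -9*64 = -576)
-s(14*(-5)) + k = -14*(-5) - 576 = -1*(-70) - 576 = 70 - 576 = -506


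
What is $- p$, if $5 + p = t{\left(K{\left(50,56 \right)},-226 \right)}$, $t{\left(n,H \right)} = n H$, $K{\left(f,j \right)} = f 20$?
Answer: $226005$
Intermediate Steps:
$K{\left(f,j \right)} = 20 f$
$t{\left(n,H \right)} = H n$
$p = -226005$ ($p = -5 - 226 \cdot 20 \cdot 50 = -5 - 226000 = -226005$)
$- p = \left(-1\right) \left(-226005\right) = 226005$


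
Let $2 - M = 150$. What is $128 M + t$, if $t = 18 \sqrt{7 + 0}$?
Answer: $-18944 + 18 \sqrt{7} \approx -18896.0$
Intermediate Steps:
$M = -148$ ($M = 2 - 150 = -148$)
$t = 18 \sqrt{7} \approx 47.624$
$128 M + t = 128 \left(-148\right) + 18 \sqrt{7} = -18944 + 18 \sqrt{7}$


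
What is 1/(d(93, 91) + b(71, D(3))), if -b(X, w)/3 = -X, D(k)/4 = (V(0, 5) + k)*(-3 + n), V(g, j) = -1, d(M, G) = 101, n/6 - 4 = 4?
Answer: 1/314 ≈ 0.0031847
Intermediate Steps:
n = 48 (n = 24 + 6*4 = 24 + 24 = 48)
D(k) = -180 + 180*k (D(k) = 4*((-1 + k)*(-3 + 48)) = 4*((-1 + k)*45) = 4*(-45 + 45*k) = -180 + 180*k)
b(X, w) = 3*X (b(X, w) = -(-3)*X = 3*X)
1/(d(93, 91) + b(71, D(3))) = 1/(101 + 3*71) = 1/(101 + 213) = 1/314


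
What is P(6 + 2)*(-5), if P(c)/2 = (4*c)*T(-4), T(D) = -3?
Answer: 960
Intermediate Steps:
P(c) = -24*c (P(c) = 2*((4*c)*(-3)) = 2*(-12*c) = -24*c)
P(6 + 2)*(-5) = -24*(6 + 2)*(-5) = -24*8*(-5) = -192*(-5) = 960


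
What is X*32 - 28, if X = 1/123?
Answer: -3412/123 ≈ -27.740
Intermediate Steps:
X = 1/123 ≈ 0.0081301
X*32 - 28 = (1/123)*32 - 28 = 32/123 - 28 = -3412/123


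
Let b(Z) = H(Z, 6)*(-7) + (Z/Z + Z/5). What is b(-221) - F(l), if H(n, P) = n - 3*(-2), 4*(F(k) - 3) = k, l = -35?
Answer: 29351/20 ≈ 1467.6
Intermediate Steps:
F(k) = 3 + k/4
H(n, P) = 6 + n (H(n, P) = n + 6 = 6 + n)
b(Z) = -41 - 34*Z/5 (b(Z) = (6 + Z)*(-7) + (Z/Z + Z/5) = (-42 - 7*Z) + (1 + Z*(⅕)) = (-42 - 7*Z) + (1 + Z/5) = -41 - 34*Z/5)
b(-221) - F(l) = (-41 - 34/5*(-221)) - (3 + (¼)*(-35)) = (-41 + 7514/5) - (3 - 35/4) = 7309/5 - 1*(-23/4) = 7309/5 + 23/4 = 29351/20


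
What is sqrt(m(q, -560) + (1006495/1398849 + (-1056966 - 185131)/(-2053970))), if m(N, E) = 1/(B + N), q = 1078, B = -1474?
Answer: sqrt(1320246661321715749920897115)/31605132685830 ≈ 1.1497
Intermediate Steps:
m(N, E) = 1/(-1474 + N)
sqrt(m(q, -560) + (1006495/1398849 + (-1056966 - 185131)/(-2053970))) = sqrt(1/(-1474 + 1078) + (1006495/1398849 + (-1056966 - 185131)/(-2053970))) = sqrt(1/(-396) + (1006495*(1/1398849) - 1242097*(-1/2053970))) = sqrt(-1/396 + (1006495/1398849 + 1242097/2053970)) = sqrt(-1/396 + 3804816681503/2873193880530) = sqrt(250639035332443/189630796114980) = sqrt(1320246661321715749920897115)/31605132685830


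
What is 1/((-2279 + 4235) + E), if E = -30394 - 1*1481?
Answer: -1/29919 ≈ -3.3424e-5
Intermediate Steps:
E = -31875 (E = -30394 - 1481 = -31875)
1/((-2279 + 4235) + E) = 1/((-2279 + 4235) - 31875) = 1/(1956 - 31875) = 1/(-29919) = -1/29919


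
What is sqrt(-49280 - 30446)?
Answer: I*sqrt(79726) ≈ 282.36*I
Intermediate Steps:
sqrt(-49280 - 30446) = sqrt(-79726) = I*sqrt(79726)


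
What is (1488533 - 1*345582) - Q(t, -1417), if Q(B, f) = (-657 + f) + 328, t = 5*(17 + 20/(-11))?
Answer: 1144697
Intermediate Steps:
t = 835/11 (t = 5*(17 + 20*(-1/11)) = 5*(17 - 20/11) = 5*(167/11) = 835/11 ≈ 75.909)
Q(B, f) = -329 + f
(1488533 - 1*345582) - Q(t, -1417) = (1488533 - 1*345582) - (-329 - 1417) = (1488533 - 345582) - 1*(-1746) = 1142951 + 1746 = 1144697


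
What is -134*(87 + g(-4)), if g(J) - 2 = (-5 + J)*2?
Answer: -9514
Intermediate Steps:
g(J) = -8 + 2*J (g(J) = 2 + (-5 + J)*2 = 2 + (-10 + 2*J) = -8 + 2*J)
-134*(87 + g(-4)) = -134*(87 + (-8 + 2*(-4))) = -134*(87 + (-8 - 8)) = -134*(87 - 16) = -134*71 = -9514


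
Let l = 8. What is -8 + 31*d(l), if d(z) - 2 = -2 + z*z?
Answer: 1976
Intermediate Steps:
d(z) = z² (d(z) = 2 + (-2 + z*z) = 2 + (-2 + z²) = z²)
-8 + 31*d(l) = -8 + 31*8² = -8 + 31*64 = -8 + 1984 = 1976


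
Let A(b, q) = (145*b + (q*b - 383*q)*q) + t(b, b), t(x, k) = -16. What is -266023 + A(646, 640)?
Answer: 107552431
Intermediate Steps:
A(b, q) = -16 + 145*b + q*(-383*q + b*q) (A(b, q) = (145*b + (q*b - 383*q)*q) - 16 = (145*b + (b*q - 383*q)*q) - 16 = (145*b + (-383*q + b*q)*q) - 16 = (145*b + q*(-383*q + b*q)) - 16 = -16 + 145*b + q*(-383*q + b*q))
-266023 + A(646, 640) = -266023 + (-16 - 383*640² + 145*646 + 646*640²) = -266023 + (-16 - 383*409600 + 93670 + 646*409600) = -266023 + (-16 - 156876800 + 93670 + 264601600) = -266023 + 107818454 = 107552431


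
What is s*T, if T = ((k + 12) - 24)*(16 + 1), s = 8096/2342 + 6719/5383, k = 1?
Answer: -5546108271/6303493 ≈ -879.85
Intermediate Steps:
s = 29658333/6303493 (s = 8096*(1/2342) + 6719*(1/5383) = 4048/1171 + 6719/5383 = 29658333/6303493 ≈ 4.7051)
T = -187 (T = ((1 + 12) - 24)*(16 + 1) = (13 - 24)*17 = -11*17 = -187)
s*T = (29658333/6303493)*(-187) = -5546108271/6303493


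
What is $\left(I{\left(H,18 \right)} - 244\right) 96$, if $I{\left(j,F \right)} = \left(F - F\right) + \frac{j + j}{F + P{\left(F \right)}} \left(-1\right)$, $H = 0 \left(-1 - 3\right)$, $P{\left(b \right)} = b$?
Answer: $-23424$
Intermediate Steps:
$H = 0$ ($H = 0 \left(-4\right) = 0$)
$I{\left(j,F \right)} = - \frac{j}{F}$ ($I{\left(j,F \right)} = \left(F - F\right) + \frac{j + j}{F + F} \left(-1\right) = 0 + \frac{2 j}{2 F} \left(-1\right) = 0 + 2 j \frac{1}{2 F} \left(-1\right) = 0 + \frac{j}{F} \left(-1\right) = 0 - \frac{j}{F} = - \frac{j}{F}$)
$\left(I{\left(H,18 \right)} - 244\right) 96 = \left(\left(-1\right) 0 \cdot \frac{1}{18} - 244\right) 96 = \left(0 - 244\right) 96 = \left(-244\right) 96 = -23424$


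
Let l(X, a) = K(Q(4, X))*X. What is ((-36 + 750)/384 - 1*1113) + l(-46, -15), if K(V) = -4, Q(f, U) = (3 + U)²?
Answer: -59337/64 ≈ -927.14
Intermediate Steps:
l(X, a) = -4*X
((-36 + 750)/384 - 1*1113) + l(-46, -15) = ((-36 + 750)/384 - 1*1113) - 4*(-46) = (714*(1/384) - 1113) + 184 = (119/64 - 1113) + 184 = -71113/64 + 184 = -59337/64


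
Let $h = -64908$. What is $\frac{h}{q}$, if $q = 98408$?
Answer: $- \frac{16227}{24602} \approx -0.65958$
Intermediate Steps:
$\frac{h}{q} = - \frac{64908}{98408} = \left(-64908\right) \frac{1}{98408} = - \frac{16227}{24602}$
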